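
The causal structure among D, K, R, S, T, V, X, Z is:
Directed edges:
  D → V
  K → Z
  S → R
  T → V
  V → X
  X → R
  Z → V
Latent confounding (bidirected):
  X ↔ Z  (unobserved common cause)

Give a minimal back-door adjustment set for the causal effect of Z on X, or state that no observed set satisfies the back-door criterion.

desc(Z)\{Z}={R,V,X}; candidates ⊆ {D,K,S,T}.
Z↔X: latent back-door arc(s) into Z.
size 0: {}; under {} Z still reaches {K,R,X} ∋ X.
size 1: {D}, {K}, {S} …(+1); under {D} Z still reaches {K,R,X} ∋ X.
size 2: {D,K}, {D,S}, {D,T} …(+3); under {D,K} Z still reaches {R,X} ∋ X.
Z↔X cannot be blocked by any observed set — no back-door set.

Z→X: no observed back-door set.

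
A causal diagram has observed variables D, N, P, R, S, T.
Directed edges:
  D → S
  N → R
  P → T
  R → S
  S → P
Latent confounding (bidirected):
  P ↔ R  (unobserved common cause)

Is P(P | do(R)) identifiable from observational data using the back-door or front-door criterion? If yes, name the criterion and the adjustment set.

P(P|do(R)): frontdoor, adjust for {S}.

desc(R)\{R}={P,S,T}; candidates ⊆ {D,N}.
R↔P: latent back-door arc(s) into R.
size 0: {}; under {} R still reaches {N,P,T} ∋ P.
size 1: {D}, {N}; under {D} R still reaches {N,P,T} ∋ P.
size 2: {D,N}; under {D,N} R still reaches {P,T} ∋ P.
R↔P cannot be blocked by any observed set — no back-door set.
{S}: (i) intercepts every directed R→P path; (ii) no back-door R→{S}; (iii) {R} blocks every back-door {S}→P. Front-door holds.
P(P|do(R)) = Σ_{S} P(S|R) Σ_{R'} P(P|S,R')P(R').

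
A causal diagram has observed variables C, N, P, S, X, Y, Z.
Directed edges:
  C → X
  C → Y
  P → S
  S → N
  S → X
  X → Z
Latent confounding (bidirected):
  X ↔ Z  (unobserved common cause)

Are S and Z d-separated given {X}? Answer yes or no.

No — S and Z are d-connected given {X}.

Bayes-Ball from S | {X} reaches {C,N,P,Y,Z}.
Z ∈ reach(S|{X}) ⇒ S ⊥̸ Z | {X}.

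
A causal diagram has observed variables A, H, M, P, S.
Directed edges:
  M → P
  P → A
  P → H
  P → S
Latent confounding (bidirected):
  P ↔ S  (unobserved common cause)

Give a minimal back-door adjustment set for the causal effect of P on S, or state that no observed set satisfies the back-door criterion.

desc(P)\{P}={A,H,S}; candidates ⊆ {M}.
P↔S: latent back-door arc(s) into P.
size 0: {}; under {} P still reaches {M,S} ∋ S.
size 1: {M}; under {M} P still reaches {S} ∋ S.
P↔S cannot be blocked by any observed set — no back-door set.

P→S: no observed back-door set.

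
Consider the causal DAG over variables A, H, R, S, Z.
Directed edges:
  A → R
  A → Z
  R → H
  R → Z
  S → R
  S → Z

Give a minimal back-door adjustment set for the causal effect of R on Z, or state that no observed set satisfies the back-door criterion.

R→Z: minimal back-door set {A, S}.

desc(R)\{R}={H,Z}; candidates ⊆ {A,S}.
size 0: {}; under {} R still reaches {A,S,Z} ∋ Z.
size 1: {A}, {S}; under {A} R still reaches {S,Z} ∋ Z.
{A,S}: R⊥Z given {A,S} in G with R→· removed — back-door holds.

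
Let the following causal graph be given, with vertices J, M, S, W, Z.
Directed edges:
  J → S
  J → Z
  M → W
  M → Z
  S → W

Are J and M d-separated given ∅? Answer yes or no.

Bayes-Ball from J | ∅ reaches {S,W,Z}.
M ∉ reach(J|∅) ⇒ J ⊥ M | ∅.

Yes — J ⊥ M | ∅.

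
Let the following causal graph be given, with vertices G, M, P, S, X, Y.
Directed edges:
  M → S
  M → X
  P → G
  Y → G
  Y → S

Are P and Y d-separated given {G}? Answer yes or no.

Bayes-Ball from P | {G} reaches {S,Y}.
Y ∈ reach(P|{G}) ⇒ P ⊥̸ Y | {G}.

No — P and Y are d-connected given {G}.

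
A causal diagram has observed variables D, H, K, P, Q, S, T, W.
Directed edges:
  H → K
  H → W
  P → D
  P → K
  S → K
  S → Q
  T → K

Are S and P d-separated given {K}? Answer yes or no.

Bayes-Ball from S | {K} reaches {D,H,P,Q,T,W}.
P ∈ reach(S|{K}) ⇒ S ⊥̸ P | {K}.

No — S and P are d-connected given {K}.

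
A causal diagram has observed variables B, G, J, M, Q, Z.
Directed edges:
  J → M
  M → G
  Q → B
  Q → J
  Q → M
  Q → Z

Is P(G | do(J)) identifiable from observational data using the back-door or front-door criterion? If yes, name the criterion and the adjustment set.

P(G|do(J)): backdoor, adjust for {Q}.

desc(J)\{J}={G,M}; candidates ⊆ {B,Q,Z}.
size 0: {}; under {} J still reaches {B,G,M,Q,Z} ∋ G.
{Q}: J⊥G given {Q} in G with J→· removed — back-door holds.
P(G|do(J)) = Σ_{Q} P(G|J,Q)·P(Q).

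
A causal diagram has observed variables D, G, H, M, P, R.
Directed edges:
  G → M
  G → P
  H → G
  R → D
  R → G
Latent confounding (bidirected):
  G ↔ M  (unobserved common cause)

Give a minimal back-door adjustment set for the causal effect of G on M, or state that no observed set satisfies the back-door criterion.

desc(G)\{G}={M,P}; candidates ⊆ {D,H,R}.
G↔M: latent back-door arc(s) into G.
size 0: {}; under {} G still reaches {D,H,M,R} ∋ M.
size 1: {D}, {H}, {R}; under {D} G still reaches {H,M,R} ∋ M.
size 2: {D,H}, {D,R}, {H,R}; under {D,H} G still reaches {M,R} ∋ M.
G↔M cannot be blocked by any observed set — no back-door set.

G→M: no observed back-door set.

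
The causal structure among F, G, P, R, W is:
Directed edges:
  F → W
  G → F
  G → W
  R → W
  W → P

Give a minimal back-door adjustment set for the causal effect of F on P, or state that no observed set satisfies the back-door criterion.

desc(F)\{F}={P,W}; candidates ⊆ {G,R}.
size 0: {}; under {} F still reaches {G,P,W} ∋ P.
{G}: F⊥P given {G} in G with F→· removed — back-door holds.

F→P: minimal back-door set {G}.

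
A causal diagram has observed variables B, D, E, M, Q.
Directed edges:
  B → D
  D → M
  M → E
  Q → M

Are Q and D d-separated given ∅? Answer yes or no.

Yes — Q ⊥ D | ∅.

Bayes-Ball from Q | ∅ reaches {E,M}.
D ∉ reach(Q|∅) ⇒ Q ⊥ D | ∅.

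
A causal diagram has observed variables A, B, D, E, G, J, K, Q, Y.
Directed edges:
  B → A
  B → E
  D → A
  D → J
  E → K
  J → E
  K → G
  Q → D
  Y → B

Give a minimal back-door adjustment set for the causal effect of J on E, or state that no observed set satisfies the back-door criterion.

desc(J)\{J}={E,G,K}; candidates ⊆ {A,B,D,Q,Y}.
∅: J⊥E given ∅ in G with J→· removed — back-door holds.

J→E: minimal back-door set ∅.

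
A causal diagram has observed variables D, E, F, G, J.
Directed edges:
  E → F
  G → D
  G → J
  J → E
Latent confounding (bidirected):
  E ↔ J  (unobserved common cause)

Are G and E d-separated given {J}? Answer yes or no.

No — G and E are d-connected given {J}.

Bayes-Ball from G | {J} reaches {D,E,F}.
E ∈ reach(G|{J}) ⇒ G ⊥̸ E | {J}.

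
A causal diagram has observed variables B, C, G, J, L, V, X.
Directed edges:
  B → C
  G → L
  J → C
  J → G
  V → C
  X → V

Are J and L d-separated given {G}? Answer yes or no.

Bayes-Ball from J | {G} reaches {C}.
L ∉ reach(J|{G}) ⇒ J ⊥ L | {G}.

Yes — J ⊥ L | {G}.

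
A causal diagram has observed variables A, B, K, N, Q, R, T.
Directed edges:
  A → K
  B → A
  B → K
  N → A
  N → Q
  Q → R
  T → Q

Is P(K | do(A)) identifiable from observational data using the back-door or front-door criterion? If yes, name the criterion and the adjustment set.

desc(A)\{A}={K}; candidates ⊆ {B,N,Q,R,T}.
size 0: {}; under {} A still reaches {B,K,N,Q,R} ∋ K.
{B}: A⊥K given {B} in G with A→· removed — back-door holds.
P(K|do(A)) = Σ_{B} P(K|A,B)·P(B).

P(K|do(A)): backdoor, adjust for {B}.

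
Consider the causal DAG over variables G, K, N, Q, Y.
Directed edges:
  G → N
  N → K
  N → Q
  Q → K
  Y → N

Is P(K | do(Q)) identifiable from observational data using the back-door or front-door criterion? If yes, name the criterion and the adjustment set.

P(K|do(Q)): backdoor, adjust for {N}.

desc(Q)\{Q}={K}; candidates ⊆ {G,N,Y}.
size 0: {}; under {} Q still reaches {G,K,N,Y} ∋ K.
{N}: Q⊥K given {N} in G with Q→· removed — back-door holds.
P(K|do(Q)) = Σ_{N} P(K|Q,N)·P(N).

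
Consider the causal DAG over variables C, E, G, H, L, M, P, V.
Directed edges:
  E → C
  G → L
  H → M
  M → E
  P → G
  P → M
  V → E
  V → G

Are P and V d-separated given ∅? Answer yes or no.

Yes — P ⊥ V | ∅.

Bayes-Ball from P | ∅ reaches {C,E,G,L,M}.
V ∉ reach(P|∅) ⇒ P ⊥ V | ∅.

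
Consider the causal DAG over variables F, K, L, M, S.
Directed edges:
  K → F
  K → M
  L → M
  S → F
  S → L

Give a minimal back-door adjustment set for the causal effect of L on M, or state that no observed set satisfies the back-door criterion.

L→M: minimal back-door set ∅.

desc(L)\{L}={M}; candidates ⊆ {F,K,S}.
∅: L⊥M given ∅ in G with L→· removed — back-door holds.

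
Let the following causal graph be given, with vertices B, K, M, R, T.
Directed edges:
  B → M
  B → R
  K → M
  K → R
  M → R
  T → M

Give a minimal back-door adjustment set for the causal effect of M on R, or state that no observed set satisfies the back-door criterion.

M→R: minimal back-door set {B, K}.

desc(M)\{M}={R}; candidates ⊆ {B,K,T}.
size 0: {}; under {} M still reaches {B,K,R,T} ∋ R.
size 1: {B}, {K}, {T}; under {B} M still reaches {K,R,T} ∋ R.
{B,K}: M⊥R given {B,K} in G with M→· removed — back-door holds.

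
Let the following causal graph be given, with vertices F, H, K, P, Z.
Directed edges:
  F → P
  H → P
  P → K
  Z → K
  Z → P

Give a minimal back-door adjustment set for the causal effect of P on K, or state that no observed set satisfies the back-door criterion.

desc(P)\{P}={K}; candidates ⊆ {F,H,Z}.
size 0: {}; under {} P still reaches {F,H,K,Z} ∋ K.
{Z}: P⊥K given {Z} in G with P→· removed — back-door holds.

P→K: minimal back-door set {Z}.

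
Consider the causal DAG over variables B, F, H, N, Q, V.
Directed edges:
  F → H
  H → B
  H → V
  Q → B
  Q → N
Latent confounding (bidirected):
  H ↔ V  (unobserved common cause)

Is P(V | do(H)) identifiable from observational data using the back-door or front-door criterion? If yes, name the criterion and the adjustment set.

P(V|do(H)): not identifiable (no BD/FD set).

desc(H)\{H}={B,V}; candidates ⊆ {F,N,Q}.
H↔V: latent back-door arc(s) into H.
size 0: {}; under {} H still reaches {F,V} ∋ V.
size 1: {F}, {N}, {Q}; under {F} H still reaches {V} ∋ V.
size 2: {F,N}, {F,Q}, {N,Q}; under {F,N} H still reaches {V} ∋ V.
H↔V cannot be blocked by any observed set — no back-door set.
No mediator lies on a directed H→…→V path.
Neither criterion identifies P(V|do(H)) in this graph.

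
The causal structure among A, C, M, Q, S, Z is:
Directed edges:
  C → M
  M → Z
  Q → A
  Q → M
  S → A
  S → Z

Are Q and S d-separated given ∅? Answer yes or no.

Yes — Q ⊥ S | ∅.

Bayes-Ball from Q | ∅ reaches {A,M,Z}.
S ∉ reach(Q|∅) ⇒ Q ⊥ S | ∅.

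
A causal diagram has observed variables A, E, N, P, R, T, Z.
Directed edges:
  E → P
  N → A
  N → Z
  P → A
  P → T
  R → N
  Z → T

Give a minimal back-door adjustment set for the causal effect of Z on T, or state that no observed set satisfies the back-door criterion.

Z→T: minimal back-door set ∅.

desc(Z)\{Z}={T}; candidates ⊆ {A,E,N,P,R}.
∅: Z⊥T given ∅ in G with Z→· removed — back-door holds.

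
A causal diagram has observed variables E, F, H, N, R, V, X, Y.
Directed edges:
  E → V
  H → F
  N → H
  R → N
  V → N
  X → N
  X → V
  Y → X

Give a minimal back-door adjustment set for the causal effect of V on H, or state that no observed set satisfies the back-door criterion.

V→H: minimal back-door set {X}.

desc(V)\{V}={F,H,N}; candidates ⊆ {E,R,X,Y}.
size 0: {}; under {} V still reaches {E,F,H,N,X,Y} ∋ H.
{X}: V⊥H given {X} in G with V→· removed — back-door holds.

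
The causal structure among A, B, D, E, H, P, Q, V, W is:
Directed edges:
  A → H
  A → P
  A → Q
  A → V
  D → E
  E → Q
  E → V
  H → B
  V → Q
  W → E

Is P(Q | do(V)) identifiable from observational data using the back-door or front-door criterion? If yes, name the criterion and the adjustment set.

P(Q|do(V)): backdoor, adjust for {A, E}.

desc(V)\{V}={Q}; candidates ⊆ {A,B,D,E,H,P,W}.
size 0: {}; under {} V still reaches {A,B,D,E,H,P,Q,W} ∋ Q.
size 1: {A}, {B}, {D} …(+4); under {A} V still reaches {D,E,Q,W} ∋ Q.
{A,E}: V⊥Q given {A,E} in G with V→· removed — back-door holds.
P(Q|do(V)) = Σ_{A,E} P(Q|V,A,E)·P(A,E).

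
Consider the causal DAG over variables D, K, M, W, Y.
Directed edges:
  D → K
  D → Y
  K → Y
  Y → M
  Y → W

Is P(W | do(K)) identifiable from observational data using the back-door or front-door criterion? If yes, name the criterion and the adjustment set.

P(W|do(K)): backdoor, adjust for {D}.

desc(K)\{K}={M,W,Y}; candidates ⊆ {D}.
size 0: {}; under {} K still reaches {D,M,W,Y} ∋ W.
{D}: K⊥W given {D} in G with K→· removed — back-door holds.
P(W|do(K)) = Σ_{D} P(W|K,D)·P(D).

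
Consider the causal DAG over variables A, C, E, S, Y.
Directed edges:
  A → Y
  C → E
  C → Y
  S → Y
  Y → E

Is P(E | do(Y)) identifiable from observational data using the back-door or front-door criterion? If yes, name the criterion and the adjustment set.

desc(Y)\{Y}={E}; candidates ⊆ {A,C,S}.
size 0: {}; under {} Y still reaches {A,C,E,S} ∋ E.
{C}: Y⊥E given {C} in G with Y→· removed — back-door holds.
P(E|do(Y)) = Σ_{C} P(E|Y,C)·P(C).

P(E|do(Y)): backdoor, adjust for {C}.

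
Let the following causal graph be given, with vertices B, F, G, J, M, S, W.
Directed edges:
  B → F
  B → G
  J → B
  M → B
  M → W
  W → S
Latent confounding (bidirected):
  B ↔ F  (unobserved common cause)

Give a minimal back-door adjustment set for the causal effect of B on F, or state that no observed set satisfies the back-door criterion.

desc(B)\{B}={F,G}; candidates ⊆ {J,M,S,W}.
B↔F: latent back-door arc(s) into B.
size 0: {}; under {} B still reaches {F,J,M,S,W} ∋ F.
size 1: {J}, {M}, {S} …(+1); under {J} B still reaches {F,M,S,W} ∋ F.
size 2: {J,M}, {J,S}, {J,W} …(+3); under {J,M} B still reaches {F} ∋ F.
B↔F cannot be blocked by any observed set — no back-door set.

B→F: no observed back-door set.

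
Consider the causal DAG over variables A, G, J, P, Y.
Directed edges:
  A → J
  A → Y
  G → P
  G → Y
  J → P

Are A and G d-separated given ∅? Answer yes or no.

Bayes-Ball from A | ∅ reaches {J,P,Y}.
G ∉ reach(A|∅) ⇒ A ⊥ G | ∅.

Yes — A ⊥ G | ∅.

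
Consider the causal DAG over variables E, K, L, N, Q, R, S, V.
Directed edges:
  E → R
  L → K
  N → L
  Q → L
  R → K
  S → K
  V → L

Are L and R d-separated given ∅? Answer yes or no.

Yes — L ⊥ R | ∅.

Bayes-Ball from L | ∅ reaches {K,N,Q,V}.
R ∉ reach(L|∅) ⇒ L ⊥ R | ∅.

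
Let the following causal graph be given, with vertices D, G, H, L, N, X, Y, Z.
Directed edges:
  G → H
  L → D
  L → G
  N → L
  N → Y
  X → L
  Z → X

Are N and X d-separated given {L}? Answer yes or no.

Bayes-Ball from N | {L} reaches {X,Y,Z}.
X ∈ reach(N|{L}) ⇒ N ⊥̸ X | {L}.

No — N and X are d-connected given {L}.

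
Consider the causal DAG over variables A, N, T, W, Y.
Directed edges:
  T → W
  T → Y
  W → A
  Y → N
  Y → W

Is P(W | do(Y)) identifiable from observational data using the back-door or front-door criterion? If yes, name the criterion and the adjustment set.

P(W|do(Y)): backdoor, adjust for {T}.

desc(Y)\{Y}={A,N,W}; candidates ⊆ {T}.
size 0: {}; under {} Y still reaches {A,T,W} ∋ W.
{T}: Y⊥W given {T} in G with Y→· removed — back-door holds.
P(W|do(Y)) = Σ_{T} P(W|Y,T)·P(T).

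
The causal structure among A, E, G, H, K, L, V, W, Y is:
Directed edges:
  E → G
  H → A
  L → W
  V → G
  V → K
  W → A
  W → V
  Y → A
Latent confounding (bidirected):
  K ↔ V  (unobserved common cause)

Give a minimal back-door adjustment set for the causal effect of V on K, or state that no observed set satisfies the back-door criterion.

V→K: no observed back-door set.

desc(V)\{V}={G,K}; candidates ⊆ {A,E,H,L,W,Y}.
V↔K: latent back-door arc(s) into V.
size 0: {}; under {} V still reaches {A,K,L,W} ∋ K.
size 1: {A}, {E}, {H} …(+3); under {A} V still reaches {H,K,L,W,Y} ∋ K.
size 2: {A,E}, {A,H}, {A,L} …(+12); under {A,E} V still reaches {H,K,L,W,Y} ∋ K.
V↔K cannot be blocked by any observed set — no back-door set.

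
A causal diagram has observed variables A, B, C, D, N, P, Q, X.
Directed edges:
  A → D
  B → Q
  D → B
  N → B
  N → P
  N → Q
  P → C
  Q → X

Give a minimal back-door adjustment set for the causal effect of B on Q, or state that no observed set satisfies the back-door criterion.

desc(B)\{B}={Q,X}; candidates ⊆ {A,C,D,N,P}.
size 0: {}; under {} B still reaches {A,C,D,N,P,Q,X} ∋ Q.
{N}: B⊥Q given {N} in G with B→· removed — back-door holds.

B→Q: minimal back-door set {N}.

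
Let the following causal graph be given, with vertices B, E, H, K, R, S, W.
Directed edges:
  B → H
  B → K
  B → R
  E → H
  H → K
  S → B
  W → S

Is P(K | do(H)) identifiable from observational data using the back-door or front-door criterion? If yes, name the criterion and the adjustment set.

P(K|do(H)): backdoor, adjust for {B}.

desc(H)\{H}={K}; candidates ⊆ {B,E,R,S,W}.
size 0: {}; under {} H still reaches {B,E,K,R,S,W} ∋ K.
{B}: H⊥K given {B} in G with H→· removed — back-door holds.
P(K|do(H)) = Σ_{B} P(K|H,B)·P(B).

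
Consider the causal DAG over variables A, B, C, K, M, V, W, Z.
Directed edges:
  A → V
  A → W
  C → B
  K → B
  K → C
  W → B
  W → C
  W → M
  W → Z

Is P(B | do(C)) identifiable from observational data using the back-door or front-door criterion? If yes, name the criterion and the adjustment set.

P(B|do(C)): backdoor, adjust for {K, W}.

desc(C)\{C}={B}; candidates ⊆ {A,K,M,V,W,Z}.
size 0: {}; under {} C still reaches {A,B,K,M,V,W,Z} ∋ B.
size 1: {A}, {K}, {M} …(+3); under {A} C still reaches {B,K,M,W,Z} ∋ B.
{K,W}: C⊥B given {K,W} in G with C→· removed — back-door holds.
P(B|do(C)) = Σ_{K,W} P(B|C,K,W)·P(K,W).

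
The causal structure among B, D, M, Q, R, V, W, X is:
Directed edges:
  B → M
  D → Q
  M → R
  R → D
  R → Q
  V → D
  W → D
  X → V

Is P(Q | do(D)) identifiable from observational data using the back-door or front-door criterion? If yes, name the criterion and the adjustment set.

P(Q|do(D)): backdoor, adjust for {R}.

desc(D)\{D}={Q}; candidates ⊆ {B,M,R,V,W,X}.
size 0: {}; under {} D still reaches {B,M,Q,R,V,W,X} ∋ Q.
{R}: D⊥Q given {R} in G with D→· removed — back-door holds.
P(Q|do(D)) = Σ_{R} P(Q|D,R)·P(R).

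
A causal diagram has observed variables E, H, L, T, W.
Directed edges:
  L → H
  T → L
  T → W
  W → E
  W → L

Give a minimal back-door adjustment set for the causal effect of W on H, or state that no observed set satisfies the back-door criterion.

desc(W)\{W}={E,H,L}; candidates ⊆ {T}.
size 0: {}; under {} W still reaches {H,L,T} ∋ H.
{T}: W⊥H given {T} in G with W→· removed — back-door holds.

W→H: minimal back-door set {T}.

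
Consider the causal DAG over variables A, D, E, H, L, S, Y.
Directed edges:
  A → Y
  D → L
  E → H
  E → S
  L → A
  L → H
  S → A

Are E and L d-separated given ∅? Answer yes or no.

Yes — E ⊥ L | ∅.

Bayes-Ball from E | ∅ reaches {A,H,S,Y}.
L ∉ reach(E|∅) ⇒ E ⊥ L | ∅.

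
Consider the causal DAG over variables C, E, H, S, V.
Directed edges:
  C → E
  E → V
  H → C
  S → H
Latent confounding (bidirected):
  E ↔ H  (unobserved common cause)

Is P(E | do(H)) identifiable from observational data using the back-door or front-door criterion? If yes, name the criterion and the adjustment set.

desc(H)\{H}={C,E,V}; candidates ⊆ {S}.
H↔E: latent back-door arc(s) into H.
size 0: {}; under {} H still reaches {E,S,V} ∋ E.
size 1: {S}; under {S} H still reaches {E,V} ∋ E.
H↔E cannot be blocked by any observed set — no back-door set.
{C}: (i) intercepts every directed H→E path; (ii) no back-door H→{C}; (iii) {H} blocks every back-door {C}→E. Front-door holds.
P(E|do(H)) = Σ_{C} P(C|H) Σ_{H'} P(E|C,H')P(H').

P(E|do(H)): frontdoor, adjust for {C}.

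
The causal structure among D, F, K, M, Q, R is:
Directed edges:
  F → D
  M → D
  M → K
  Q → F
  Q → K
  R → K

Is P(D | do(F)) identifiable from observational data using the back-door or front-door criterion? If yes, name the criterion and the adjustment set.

desc(F)\{F}={D}; candidates ⊆ {K,M,Q,R}.
∅: F⊥D given ∅ in G with F→· removed — back-door holds.
P(D|do(F)) = P(D|F) — no adjustment needed.

P(D|do(F)): backdoor, adjust for ∅.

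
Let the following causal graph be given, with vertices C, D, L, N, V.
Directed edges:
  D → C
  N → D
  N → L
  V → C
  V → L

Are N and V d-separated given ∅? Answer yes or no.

Yes — N ⊥ V | ∅.

Bayes-Ball from N | ∅ reaches {C,D,L}.
V ∉ reach(N|∅) ⇒ N ⊥ V | ∅.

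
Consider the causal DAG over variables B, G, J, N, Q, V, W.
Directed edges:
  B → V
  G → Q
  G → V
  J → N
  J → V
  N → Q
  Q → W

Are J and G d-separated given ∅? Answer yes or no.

Bayes-Ball from J | ∅ reaches {N,Q,V,W}.
G ∉ reach(J|∅) ⇒ J ⊥ G | ∅.

Yes — J ⊥ G | ∅.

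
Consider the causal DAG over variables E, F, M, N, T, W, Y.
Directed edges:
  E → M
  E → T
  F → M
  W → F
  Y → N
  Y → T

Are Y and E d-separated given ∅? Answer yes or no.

Yes — Y ⊥ E | ∅.

Bayes-Ball from Y | ∅ reaches {N,T}.
E ∉ reach(Y|∅) ⇒ Y ⊥ E | ∅.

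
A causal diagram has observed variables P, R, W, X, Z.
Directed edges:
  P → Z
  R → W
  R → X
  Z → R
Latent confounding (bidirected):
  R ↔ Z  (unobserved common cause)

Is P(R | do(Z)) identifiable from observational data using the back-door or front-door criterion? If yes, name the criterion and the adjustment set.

desc(Z)\{Z}={R,W,X}; candidates ⊆ {P}.
Z↔R: latent back-door arc(s) into Z.
size 0: {}; under {} Z still reaches {P,R,W,X} ∋ R.
size 1: {P}; under {P} Z still reaches {R,W,X} ∋ R.
Z↔R cannot be blocked by any observed set — no back-door set.
No mediator lies on a directed Z→…→R path.
Neither criterion identifies P(R|do(Z)) in this graph.

P(R|do(Z)): not identifiable (no BD/FD set).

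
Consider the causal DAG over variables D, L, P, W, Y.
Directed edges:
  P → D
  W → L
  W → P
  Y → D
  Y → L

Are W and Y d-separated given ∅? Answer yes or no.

Yes — W ⊥ Y | ∅.

Bayes-Ball from W | ∅ reaches {D,L,P}.
Y ∉ reach(W|∅) ⇒ W ⊥ Y | ∅.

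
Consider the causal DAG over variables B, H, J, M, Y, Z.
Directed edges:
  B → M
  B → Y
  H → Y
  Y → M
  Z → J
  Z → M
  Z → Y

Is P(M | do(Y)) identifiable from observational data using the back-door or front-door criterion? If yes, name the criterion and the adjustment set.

desc(Y)\{Y}={M}; candidates ⊆ {B,H,J,Z}.
size 0: {}; under {} Y still reaches {B,H,J,M,Z} ∋ M.
size 1: {B}, {H}, {J} …(+1); under {B} Y still reaches {H,J,M,Z} ∋ M.
{B,Z}: Y⊥M given {B,Z} in G with Y→· removed — back-door holds.
P(M|do(Y)) = Σ_{B,Z} P(M|Y,B,Z)·P(B,Z).

P(M|do(Y)): backdoor, adjust for {B, Z}.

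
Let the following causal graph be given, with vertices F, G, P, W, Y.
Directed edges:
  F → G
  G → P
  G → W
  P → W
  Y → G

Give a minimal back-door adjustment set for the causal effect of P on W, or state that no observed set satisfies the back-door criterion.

P→W: minimal back-door set {G}.

desc(P)\{P}={W}; candidates ⊆ {F,G,Y}.
size 0: {}; under {} P still reaches {F,G,W,Y} ∋ W.
{G}: P⊥W given {G} in G with P→· removed — back-door holds.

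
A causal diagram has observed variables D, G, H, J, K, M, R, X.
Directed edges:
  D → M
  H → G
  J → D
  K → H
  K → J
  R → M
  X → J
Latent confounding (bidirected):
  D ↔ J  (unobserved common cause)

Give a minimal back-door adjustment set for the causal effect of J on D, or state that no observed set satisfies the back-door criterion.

J→D: no observed back-door set.

desc(J)\{J}={D,M}; candidates ⊆ {G,H,K,R,X}.
J↔D: latent back-door arc(s) into J.
size 0: {}; under {} J still reaches {D,G,H,K,M,X} ∋ D.
size 1: {G}, {H}, {K} …(+2); under {G} J still reaches {D,H,K,M,X} ∋ D.
size 2: {G,H}, {G,K}, {G,R} …(+7); under {G,H} J still reaches {D,K,M,X} ∋ D.
J↔D cannot be blocked by any observed set — no back-door set.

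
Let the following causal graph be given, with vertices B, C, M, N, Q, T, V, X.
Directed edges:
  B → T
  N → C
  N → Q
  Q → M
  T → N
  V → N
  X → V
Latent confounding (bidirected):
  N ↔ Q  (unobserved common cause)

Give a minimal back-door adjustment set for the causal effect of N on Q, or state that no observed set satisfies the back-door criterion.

N→Q: no observed back-door set.

desc(N)\{N}={C,M,Q}; candidates ⊆ {B,T,V,X}.
N↔Q: latent back-door arc(s) into N.
size 0: {}; under {} N still reaches {B,M,Q,T,V,X} ∋ Q.
size 1: {B}, {T}, {V} …(+1); under {B} N still reaches {M,Q,T,V,X} ∋ Q.
size 2: {B,T}, {B,V}, {B,X} …(+3); under {B,T} N still reaches {M,Q,V,X} ∋ Q.
N↔Q cannot be blocked by any observed set — no back-door set.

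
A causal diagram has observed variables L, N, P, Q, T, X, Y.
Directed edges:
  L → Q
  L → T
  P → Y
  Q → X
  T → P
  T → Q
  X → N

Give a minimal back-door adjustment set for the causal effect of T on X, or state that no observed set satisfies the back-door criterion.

desc(T)\{T}={N,P,Q,X,Y}; candidates ⊆ {L}.
size 0: {}; under {} T still reaches {L,N,Q,X} ∋ X.
{L}: T⊥X given {L} in G with T→· removed — back-door holds.

T→X: minimal back-door set {L}.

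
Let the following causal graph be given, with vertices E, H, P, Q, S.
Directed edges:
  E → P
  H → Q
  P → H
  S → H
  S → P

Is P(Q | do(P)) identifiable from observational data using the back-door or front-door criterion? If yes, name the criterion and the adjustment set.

desc(P)\{P}={H,Q}; candidates ⊆ {E,S}.
size 0: {}; under {} P still reaches {E,H,Q,S} ∋ Q.
{S}: P⊥Q given {S} in G with P→· removed — back-door holds.
P(Q|do(P)) = Σ_{S} P(Q|P,S)·P(S).

P(Q|do(P)): backdoor, adjust for {S}.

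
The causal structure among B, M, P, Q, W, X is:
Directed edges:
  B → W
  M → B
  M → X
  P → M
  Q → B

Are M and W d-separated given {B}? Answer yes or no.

Yes — M ⊥ W | {B}.

Bayes-Ball from M | {B} reaches {P,Q,X}.
W ∉ reach(M|{B}) ⇒ M ⊥ W | {B}.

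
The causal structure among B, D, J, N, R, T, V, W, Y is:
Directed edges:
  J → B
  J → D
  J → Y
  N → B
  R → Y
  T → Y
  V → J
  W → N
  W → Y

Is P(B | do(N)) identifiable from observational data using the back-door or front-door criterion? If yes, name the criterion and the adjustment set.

desc(N)\{N}={B}; candidates ⊆ {D,J,R,T,V,W,Y}.
∅: N⊥B given ∅ in G with N→· removed — back-door holds.
P(B|do(N)) = P(B|N) — no adjustment needed.

P(B|do(N)): backdoor, adjust for ∅.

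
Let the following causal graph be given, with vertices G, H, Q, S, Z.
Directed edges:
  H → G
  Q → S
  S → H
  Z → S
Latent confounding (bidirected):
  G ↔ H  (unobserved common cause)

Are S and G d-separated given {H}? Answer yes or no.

Bayes-Ball from S | {H} reaches {G,Q,Z}.
G ∈ reach(S|{H}) ⇒ S ⊥̸ G | {H}.

No — S and G are d-connected given {H}.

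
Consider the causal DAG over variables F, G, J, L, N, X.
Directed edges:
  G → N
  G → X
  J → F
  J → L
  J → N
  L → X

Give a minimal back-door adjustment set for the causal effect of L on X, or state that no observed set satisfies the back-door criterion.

desc(L)\{L}={X}; candidates ⊆ {F,G,J,N}.
∅: L⊥X given ∅ in G with L→· removed — back-door holds.

L→X: minimal back-door set ∅.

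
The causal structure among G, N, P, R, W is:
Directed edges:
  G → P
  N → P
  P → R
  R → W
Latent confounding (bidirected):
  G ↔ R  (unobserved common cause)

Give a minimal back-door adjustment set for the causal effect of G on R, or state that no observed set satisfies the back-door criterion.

G→R: no observed back-door set.

desc(G)\{G}={P,R,W}; candidates ⊆ {N}.
G↔R: latent back-door arc(s) into G.
size 0: {}; under {} G still reaches {R,W} ∋ R.
size 1: {N}; under {N} G still reaches {R,W} ∋ R.
G↔R cannot be blocked by any observed set — no back-door set.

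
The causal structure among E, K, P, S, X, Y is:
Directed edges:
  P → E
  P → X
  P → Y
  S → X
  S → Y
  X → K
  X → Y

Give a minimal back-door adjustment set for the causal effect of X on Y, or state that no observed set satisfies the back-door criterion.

desc(X)\{X}={K,Y}; candidates ⊆ {E,P,S}.
size 0: {}; under {} X still reaches {E,P,S,Y} ∋ Y.
size 1: {E}, {P}, {S}; under {E} X still reaches {P,S,Y} ∋ Y.
{P,S}: X⊥Y given {P,S} in G with X→· removed — back-door holds.

X→Y: minimal back-door set {P, S}.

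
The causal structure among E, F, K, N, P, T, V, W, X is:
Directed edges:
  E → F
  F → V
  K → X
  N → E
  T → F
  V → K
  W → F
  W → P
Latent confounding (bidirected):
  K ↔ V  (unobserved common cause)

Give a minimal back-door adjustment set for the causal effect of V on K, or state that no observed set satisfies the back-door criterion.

desc(V)\{V}={K,X}; candidates ⊆ {E,F,N,P,T,W}.
V↔K: latent back-door arc(s) into V.
size 0: {}; under {} V still reaches {E,F,K,N,P,T,W,X} ∋ K.
size 1: {E}, {F}, {N} …(+3); under {E} V still reaches {F,K,P,T,W,X} ∋ K.
size 2: {E,F}, {E,N}, {E,P} …(+12); under {E,F} V still reaches {K,X} ∋ K.
V↔K cannot be blocked by any observed set — no back-door set.

V→K: no observed back-door set.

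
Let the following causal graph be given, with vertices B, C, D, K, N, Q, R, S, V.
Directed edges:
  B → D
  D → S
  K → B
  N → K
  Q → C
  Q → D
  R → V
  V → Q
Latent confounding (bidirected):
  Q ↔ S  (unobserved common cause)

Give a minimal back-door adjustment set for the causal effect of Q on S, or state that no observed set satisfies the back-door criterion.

Q→S: no observed back-door set.

desc(Q)\{Q}={C,D,S}; candidates ⊆ {B,K,N,R,V}.
Q↔S: latent back-door arc(s) into Q.
size 0: {}; under {} Q still reaches {R,S,V} ∋ S.
size 1: {B}, {K}, {N} …(+2); under {B} Q still reaches {R,S,V} ∋ S.
size 2: {B,K}, {B,N}, {B,R} …(+7); under {B,K} Q still reaches {R,S,V} ∋ S.
Q↔S cannot be blocked by any observed set — no back-door set.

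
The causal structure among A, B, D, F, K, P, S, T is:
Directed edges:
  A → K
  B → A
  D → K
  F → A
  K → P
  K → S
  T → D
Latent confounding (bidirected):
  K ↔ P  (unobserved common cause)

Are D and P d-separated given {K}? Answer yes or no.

Bayes-Ball from D | {K} reaches {A,B,F,P,T}.
P ∈ reach(D|{K}) ⇒ D ⊥̸ P | {K}.

No — D and P are d-connected given {K}.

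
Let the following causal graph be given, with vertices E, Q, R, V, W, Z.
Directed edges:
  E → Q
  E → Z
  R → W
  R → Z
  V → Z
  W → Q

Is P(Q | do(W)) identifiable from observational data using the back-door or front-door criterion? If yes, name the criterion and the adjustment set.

P(Q|do(W)): backdoor, adjust for ∅.

desc(W)\{W}={Q}; candidates ⊆ {E,R,V,Z}.
∅: W⊥Q given ∅ in G with W→· removed — back-door holds.
P(Q|do(W)) = P(Q|W) — no adjustment needed.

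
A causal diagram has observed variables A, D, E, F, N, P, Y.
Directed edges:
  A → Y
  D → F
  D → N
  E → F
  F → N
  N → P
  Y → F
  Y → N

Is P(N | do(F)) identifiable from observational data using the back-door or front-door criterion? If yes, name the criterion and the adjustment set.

P(N|do(F)): backdoor, adjust for {D, Y}.

desc(F)\{F}={N,P}; candidates ⊆ {A,D,E,Y}.
size 0: {}; under {} F still reaches {A,D,E,N,P,Y} ∋ N.
size 1: {A}, {D}, {E} …(+1); under {A} F still reaches {D,E,N,P,Y} ∋ N.
{D,Y}: F⊥N given {D,Y} in G with F→· removed — back-door holds.
P(N|do(F)) = Σ_{D,Y} P(N|F,D,Y)·P(D,Y).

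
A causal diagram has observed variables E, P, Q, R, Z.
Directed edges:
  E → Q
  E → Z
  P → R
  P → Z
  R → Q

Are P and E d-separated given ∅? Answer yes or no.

Yes — P ⊥ E | ∅.

Bayes-Ball from P | ∅ reaches {Q,R,Z}.
E ∉ reach(P|∅) ⇒ P ⊥ E | ∅.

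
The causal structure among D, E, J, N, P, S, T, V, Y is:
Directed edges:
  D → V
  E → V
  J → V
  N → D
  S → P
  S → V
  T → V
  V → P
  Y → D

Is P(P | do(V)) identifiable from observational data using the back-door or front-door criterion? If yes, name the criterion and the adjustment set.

P(P|do(V)): backdoor, adjust for {S}.

desc(V)\{V}={P}; candidates ⊆ {D,E,J,N,S,T,Y}.
size 0: {}; under {} V still reaches {D,E,J,N,P,S,T,Y} ∋ P.
{S}: V⊥P given {S} in G with V→· removed — back-door holds.
P(P|do(V)) = Σ_{S} P(P|V,S)·P(S).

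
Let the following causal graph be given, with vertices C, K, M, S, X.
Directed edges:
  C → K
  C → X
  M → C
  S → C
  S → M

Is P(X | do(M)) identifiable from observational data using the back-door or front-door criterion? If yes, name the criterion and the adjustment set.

desc(M)\{M}={C,K,X}; candidates ⊆ {S}.
size 0: {}; under {} M still reaches {C,K,S,X} ∋ X.
{S}: M⊥X given {S} in G with M→· removed — back-door holds.
P(X|do(M)) = Σ_{S} P(X|M,S)·P(S).

P(X|do(M)): backdoor, adjust for {S}.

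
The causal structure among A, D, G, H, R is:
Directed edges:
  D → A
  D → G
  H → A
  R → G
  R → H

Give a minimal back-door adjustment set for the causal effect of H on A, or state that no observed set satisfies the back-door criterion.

H→A: minimal back-door set ∅.

desc(H)\{H}={A}; candidates ⊆ {D,G,R}.
∅: H⊥A given ∅ in G with H→· removed — back-door holds.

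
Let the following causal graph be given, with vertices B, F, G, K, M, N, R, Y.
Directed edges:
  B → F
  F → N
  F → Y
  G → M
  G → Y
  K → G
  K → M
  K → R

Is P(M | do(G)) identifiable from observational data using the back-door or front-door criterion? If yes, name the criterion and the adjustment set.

desc(G)\{G}={M,Y}; candidates ⊆ {B,F,K,N,R}.
size 0: {}; under {} G still reaches {K,M,R} ∋ M.
{K}: G⊥M given {K} in G with G→· removed — back-door holds.
P(M|do(G)) = Σ_{K} P(M|G,K)·P(K).

P(M|do(G)): backdoor, adjust for {K}.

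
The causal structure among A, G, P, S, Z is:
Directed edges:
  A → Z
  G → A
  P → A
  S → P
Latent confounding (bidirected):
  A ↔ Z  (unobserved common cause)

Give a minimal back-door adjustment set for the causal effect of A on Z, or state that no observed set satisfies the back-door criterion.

A→Z: no observed back-door set.

desc(A)\{A}={Z}; candidates ⊆ {G,P,S}.
A↔Z: latent back-door arc(s) into A.
size 0: {}; under {} A still reaches {G,P,S,Z} ∋ Z.
size 1: {G}, {P}, {S}; under {G} A still reaches {P,S,Z} ∋ Z.
size 2: {G,P}, {G,S}, {P,S}; under {G,P} A still reaches {Z} ∋ Z.
A↔Z cannot be blocked by any observed set — no back-door set.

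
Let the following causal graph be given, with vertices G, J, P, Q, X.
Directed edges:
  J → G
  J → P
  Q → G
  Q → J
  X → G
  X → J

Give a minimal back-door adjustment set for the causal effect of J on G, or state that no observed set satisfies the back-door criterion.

J→G: minimal back-door set {Q, X}.

desc(J)\{J}={G,P}; candidates ⊆ {Q,X}.
size 0: {}; under {} J still reaches {G,Q,X} ∋ G.
size 1: {Q}, {X}; under {Q} J still reaches {G,X} ∋ G.
{Q,X}: J⊥G given {Q,X} in G with J→· removed — back-door holds.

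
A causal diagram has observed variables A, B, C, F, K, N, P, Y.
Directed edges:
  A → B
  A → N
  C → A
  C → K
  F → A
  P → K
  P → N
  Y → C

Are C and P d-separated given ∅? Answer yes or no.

Yes — C ⊥ P | ∅.

Bayes-Ball from C | ∅ reaches {A,B,K,N,Y}.
P ∉ reach(C|∅) ⇒ C ⊥ P | ∅.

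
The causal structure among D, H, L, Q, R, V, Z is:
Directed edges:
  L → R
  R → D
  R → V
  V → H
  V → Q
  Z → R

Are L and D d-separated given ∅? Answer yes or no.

No — L and D are d-connected given ∅.

Bayes-Ball from L | ∅ reaches {D,H,Q,R,V}.
D ∈ reach(L|∅) ⇒ L ⊥̸ D | ∅.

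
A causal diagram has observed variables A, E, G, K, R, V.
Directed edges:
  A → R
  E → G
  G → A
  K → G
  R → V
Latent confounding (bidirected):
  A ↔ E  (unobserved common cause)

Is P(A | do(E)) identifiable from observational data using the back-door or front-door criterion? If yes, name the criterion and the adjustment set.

P(A|do(E)): frontdoor, adjust for {G}.

desc(E)\{E}={A,G,R,V}; candidates ⊆ {K}.
E↔A: latent back-door arc(s) into E.
size 0: {}; under {} E still reaches {A,R,V} ∋ A.
size 1: {K}; under {K} E still reaches {A,R,V} ∋ A.
E↔A cannot be blocked by any observed set — no back-door set.
{G}: (i) intercepts every directed E→A path; (ii) no back-door E→{G}; (iii) {E} blocks every back-door {G}→A. Front-door holds.
P(A|do(E)) = Σ_{G} P(G|E) Σ_{E'} P(A|G,E')P(E').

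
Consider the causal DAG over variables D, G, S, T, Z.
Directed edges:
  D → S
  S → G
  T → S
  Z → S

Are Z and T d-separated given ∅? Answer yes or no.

Yes — Z ⊥ T | ∅.

Bayes-Ball from Z | ∅ reaches {G,S}.
T ∉ reach(Z|∅) ⇒ Z ⊥ T | ∅.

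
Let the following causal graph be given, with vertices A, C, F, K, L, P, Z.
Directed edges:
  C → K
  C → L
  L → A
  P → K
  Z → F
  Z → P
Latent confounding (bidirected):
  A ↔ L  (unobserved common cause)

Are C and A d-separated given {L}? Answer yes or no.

Bayes-Ball from C | {L} reaches {A,K}.
A ∈ reach(C|{L}) ⇒ C ⊥̸ A | {L}.

No — C and A are d-connected given {L}.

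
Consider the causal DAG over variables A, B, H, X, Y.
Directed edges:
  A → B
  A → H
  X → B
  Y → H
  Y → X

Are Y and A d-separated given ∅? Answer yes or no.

Yes — Y ⊥ A | ∅.

Bayes-Ball from Y | ∅ reaches {B,H,X}.
A ∉ reach(Y|∅) ⇒ Y ⊥ A | ∅.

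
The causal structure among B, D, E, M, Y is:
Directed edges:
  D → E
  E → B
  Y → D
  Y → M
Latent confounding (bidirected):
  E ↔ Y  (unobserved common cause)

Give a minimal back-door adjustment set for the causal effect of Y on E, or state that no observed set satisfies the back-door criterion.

desc(Y)\{Y}={B,D,E,M}; candidates ⊆ {—}.
Y↔E: latent back-door arc(s) into Y.
size 0: {}; under {} Y still reaches {B,E} ∋ E.
Y↔E cannot be blocked by any observed set — no back-door set.

Y→E: no observed back-door set.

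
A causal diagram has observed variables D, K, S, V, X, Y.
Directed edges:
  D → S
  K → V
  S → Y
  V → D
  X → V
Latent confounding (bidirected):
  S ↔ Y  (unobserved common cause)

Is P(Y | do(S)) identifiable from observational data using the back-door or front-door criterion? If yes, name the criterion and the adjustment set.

P(Y|do(S)): not identifiable (no BD/FD set).

desc(S)\{S}={Y}; candidates ⊆ {D,K,V,X}.
S↔Y: latent back-door arc(s) into S.
size 0: {}; under {} S still reaches {D,K,V,X,Y} ∋ Y.
size 1: {D}, {K}, {V} …(+1); under {D} S still reaches {Y} ∋ Y.
size 2: {D,K}, {D,V}, {D,X} …(+3); under {D,K} S still reaches {Y} ∋ Y.
S↔Y cannot be blocked by any observed set — no back-door set.
No mediator lies on a directed S→…→Y path.
Neither criterion identifies P(Y|do(S)) in this graph.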